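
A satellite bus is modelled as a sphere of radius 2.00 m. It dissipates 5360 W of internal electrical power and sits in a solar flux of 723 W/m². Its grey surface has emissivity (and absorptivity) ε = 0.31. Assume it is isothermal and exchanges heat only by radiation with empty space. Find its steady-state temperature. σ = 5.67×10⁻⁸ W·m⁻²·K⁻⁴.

At steady state, absorbed solar power + internal power = radiated power.
Absorbed: α·S·A_cross = 0.31·723·12.57 = 2817 W (cross-section πr²).
Total input = 2817 + 5360 = 8177 W.
Radiated: εσ·A_surf·T⁴ with A_surf = 4πr² = 50.27 m².
T⁴ = 8177/(0.31·5.67×10⁻⁸·50.27) = 9.254×10⁹ K⁴.

T ≈ 310 K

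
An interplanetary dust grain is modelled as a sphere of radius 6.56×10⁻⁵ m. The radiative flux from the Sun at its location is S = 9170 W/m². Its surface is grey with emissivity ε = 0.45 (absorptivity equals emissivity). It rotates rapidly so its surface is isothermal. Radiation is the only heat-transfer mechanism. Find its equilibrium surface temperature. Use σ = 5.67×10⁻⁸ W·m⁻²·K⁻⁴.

T ≈ 448 K

At equilibrium, absorbed power = emitted power.
Absorbing cross-section = πr² = 1.352×10⁻⁸ m²; emitting surface = 4πr² = 5.408×10⁻⁸ m² (ratio 4).
εS·A_cross = εσ·A_surf·T⁴  ⇒  T⁴ = S/(4σ)   (ε cancels).
T⁴ = 9170/(4·5.67×10⁻⁸) = 4.043×10¹⁰ K⁴.
T = (4.043×10¹⁰)^(1/4).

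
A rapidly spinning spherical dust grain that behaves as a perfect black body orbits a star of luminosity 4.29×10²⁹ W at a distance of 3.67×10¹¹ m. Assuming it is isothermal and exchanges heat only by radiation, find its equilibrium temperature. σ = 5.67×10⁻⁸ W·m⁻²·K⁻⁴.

First find the stellar flux at distance d: S = L/(4πd²) = 4.29×10²⁹/(4π·(3.67×10¹¹)²) = 2.535×10⁵ W/m².
For an isothermal sphere, absorbed (1−a)S·πr² = emitted σ·4πr²·T⁴, so T⁴ = (1−a)S/(4σ).
T⁴ = 1.00·2.535×10⁵/(4·5.67×10⁻⁸) = 1.118×10¹² K⁴.

T ≈ 1030 K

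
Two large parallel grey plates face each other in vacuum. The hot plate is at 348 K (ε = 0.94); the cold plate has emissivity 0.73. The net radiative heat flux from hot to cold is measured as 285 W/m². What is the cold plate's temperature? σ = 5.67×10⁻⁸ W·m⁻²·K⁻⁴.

T₂ ≈ 294 K

q = σ(T₁⁴ − T₂⁴)/(1/ε₁ + 1/ε₂ − 1); denominator = 1.434.
T₂⁴ = T₁⁴ − q·(1/ε₁+1/ε₂−1)/σ = 1.467×10¹⁰ − 285·1.434/5.67×10⁻⁸
    = 7.460×10⁹ K⁴.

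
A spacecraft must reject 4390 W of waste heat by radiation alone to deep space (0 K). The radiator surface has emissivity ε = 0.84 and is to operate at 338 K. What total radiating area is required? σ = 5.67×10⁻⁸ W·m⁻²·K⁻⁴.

P = εσA T⁴ ⇒ A = P/(εσT⁴).
T⁴ = 1.305×10¹⁰ K⁴.
A = 4390/(0.84 × 5.67×10⁻⁸ × 1.305×10¹⁰).

A ≈ 7.06 m²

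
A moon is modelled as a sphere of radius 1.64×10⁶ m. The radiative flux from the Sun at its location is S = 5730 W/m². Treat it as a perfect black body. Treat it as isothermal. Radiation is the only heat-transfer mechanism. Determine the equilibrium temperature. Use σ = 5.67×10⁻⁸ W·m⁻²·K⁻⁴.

At equilibrium, absorbed power = emitted power.
Absorbing cross-section = πr² = 8.450×10¹² m²; emitting surface = 4πr² = 3.380×10¹³ m² (ratio 4).
S·A_cross = εσ·A_surf·T⁴  ⇒  T⁴ = S/(4σ).
T⁴ = 1.00·5730/(4·5.67×10⁻⁸) = 2.526×10¹⁰ K⁴.
T = (2.526×10¹⁰)^(1/4).

T ≈ 399 K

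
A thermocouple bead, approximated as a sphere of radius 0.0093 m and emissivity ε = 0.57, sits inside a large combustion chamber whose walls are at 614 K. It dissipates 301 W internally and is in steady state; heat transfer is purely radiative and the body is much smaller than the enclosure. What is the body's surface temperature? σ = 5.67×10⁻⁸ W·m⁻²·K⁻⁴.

T ≈ 1720 K

For a small grey body in a large enclosure, net radiated power = εσA(T⁴ − T_w⁴).
Steady state: P = εσA(T⁴ − T_w⁴) with A = 4πr² = 0.001087 m².
T⁴ = P/(εσA) + T_w⁴ = 301/(0.57·5.67×10⁻⁸·0.001087) + (614)⁴
    = 8.569×10¹² + 1.421×10¹¹ = 8.711×10¹² K⁴.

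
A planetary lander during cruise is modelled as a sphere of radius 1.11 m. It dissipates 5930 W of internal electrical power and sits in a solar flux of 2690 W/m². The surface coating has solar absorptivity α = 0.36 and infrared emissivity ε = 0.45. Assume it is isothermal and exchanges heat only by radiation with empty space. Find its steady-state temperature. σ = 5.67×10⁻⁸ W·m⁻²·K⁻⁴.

T ≈ 396 K

At steady state, absorbed solar power + internal power = radiated power.
Absorbed: α·S·A_cross = 0.36·2690·3.871 = 3748 W (cross-section πr²).
Total input = 3748 + 5930 = 9678 W.
Radiated: εσ·A_surf·T⁴ with A_surf = 4πr² = 15.48 m².
T⁴ = 9678/(0.45·5.67×10⁻⁸·15.48) = 2.450×10¹⁰ K⁴.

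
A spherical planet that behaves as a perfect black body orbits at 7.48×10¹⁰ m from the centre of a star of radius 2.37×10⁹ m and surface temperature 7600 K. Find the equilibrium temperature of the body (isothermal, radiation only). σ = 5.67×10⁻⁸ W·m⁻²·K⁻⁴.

T ≈ 957 K

The star's surface emits σT_*⁴; at distance d the flux is S = σT_*⁴(R_*/d)².
S = 5.67×10⁻⁸·(7600)⁴·(2.37×10⁹/7.48×10¹⁰)² = 1.899×10⁵ W/m².
For an isothermal sphere T⁴ = (1−a)S/(4σ) = 8.373×10¹¹ K⁴.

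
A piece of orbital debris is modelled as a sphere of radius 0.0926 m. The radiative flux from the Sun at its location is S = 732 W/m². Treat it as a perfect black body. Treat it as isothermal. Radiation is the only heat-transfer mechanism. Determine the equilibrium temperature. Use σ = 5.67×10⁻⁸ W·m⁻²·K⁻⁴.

T ≈ 238 K

At equilibrium, absorbed power = emitted power.
Absorbing cross-section = πr² = 0.02694 m²; emitting surface = 4πr² = 0.1078 m² (ratio 4).
S·A_cross = εσ·A_surf·T⁴  ⇒  T⁴ = S/(4σ).
T⁴ = 1.00·732/(4·5.67×10⁻⁸) = 3.228×10⁹ K⁴.
T = (3.228×10⁹)^(1/4).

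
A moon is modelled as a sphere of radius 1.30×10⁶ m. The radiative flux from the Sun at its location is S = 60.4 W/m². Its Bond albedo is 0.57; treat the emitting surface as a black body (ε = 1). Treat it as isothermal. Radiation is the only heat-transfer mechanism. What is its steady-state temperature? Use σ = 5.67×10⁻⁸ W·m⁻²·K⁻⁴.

T ≈ 103 K

At equilibrium, absorbed power = emitted power.
Absorbing cross-section = πr² = 5.309×10¹² m²; emitting surface = 4πr² = 2.124×10¹³ m² (ratio 4).
(1−a)S·A_cross = εσ·A_surf·T⁴  ⇒  T⁴ = (1−a)S/(4σ).
T⁴ = 0.430·60.4/(4·5.67×10⁻⁸) = 1.145×10⁸ K⁴.
T = (1.145×10⁸)^(1/4).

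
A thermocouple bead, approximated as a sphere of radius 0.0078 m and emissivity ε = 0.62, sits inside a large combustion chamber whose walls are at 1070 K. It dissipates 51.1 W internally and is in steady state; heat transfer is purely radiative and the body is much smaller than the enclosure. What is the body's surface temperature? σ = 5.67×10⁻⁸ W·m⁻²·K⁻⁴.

For a small grey body in a large enclosure, net radiated power = εσA(T⁴ − T_w⁴).
Steady state: P = εσA(T⁴ − T_w⁴) with A = 4πr² = 7.645×10⁻⁴ m².
T⁴ = P/(εσA) + T_w⁴ = 51.1/(0.62·5.67×10⁻⁸·7.645×10⁻⁴) + (1070)⁴
    = 1.901×10¹² + 1.311×10¹² = 3.212×10¹² K⁴.

T ≈ 1340 K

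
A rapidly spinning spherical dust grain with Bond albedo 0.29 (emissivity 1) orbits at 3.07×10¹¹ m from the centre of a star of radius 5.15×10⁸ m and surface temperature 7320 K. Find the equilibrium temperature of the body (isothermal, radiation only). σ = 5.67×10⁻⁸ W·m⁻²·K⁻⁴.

T ≈ 195 K

The star's surface emits σT_*⁴; at distance d the flux is S = σT_*⁴(R_*/d)².
S = 5.67×10⁻⁸·(7320)⁴·(5.15×10⁸/3.07×10¹¹)² = 458.1 W/m².
For an isothermal sphere T⁴ = (1−a)S/(4σ) = 1.434×10⁹ K⁴.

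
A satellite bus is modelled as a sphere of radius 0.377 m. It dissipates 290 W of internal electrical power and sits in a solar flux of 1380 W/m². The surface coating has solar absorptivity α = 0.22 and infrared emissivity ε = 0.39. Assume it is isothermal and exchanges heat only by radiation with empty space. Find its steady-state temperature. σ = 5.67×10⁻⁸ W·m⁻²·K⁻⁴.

At steady state, absorbed solar power + internal power = radiated power.
Absorbed: α·S·A_cross = 0.22·1380·0.4465 = 135.6 W (cross-section πr²).
Total input = 135.6 + 290 = 425.6 W.
Radiated: εσ·A_surf·T⁴ with A_surf = 4πr² = 1.786 m².
T⁴ = 425.6/(0.39·5.67×10⁻⁸·1.786) = 1.078×10¹⁰ K⁴.

T ≈ 322 K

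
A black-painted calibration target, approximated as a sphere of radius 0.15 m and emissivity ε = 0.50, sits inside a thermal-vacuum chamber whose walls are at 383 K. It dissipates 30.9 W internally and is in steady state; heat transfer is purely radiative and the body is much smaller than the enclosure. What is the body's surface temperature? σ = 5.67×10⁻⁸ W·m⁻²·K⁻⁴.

For a small grey body in a large enclosure, net radiated power = εσA(T⁴ − T_w⁴).
Steady state: P = εσA(T⁴ − T_w⁴) with A = 4πr² = 0.2827 m².
T⁴ = P/(εσA) + T_w⁴ = 30.9/(0.50·5.67×10⁻⁸·0.2827) + (383)⁴
    = 3.855×10⁹ + 2.152×10¹⁰ = 2.537×10¹⁰ K⁴.

T ≈ 399 K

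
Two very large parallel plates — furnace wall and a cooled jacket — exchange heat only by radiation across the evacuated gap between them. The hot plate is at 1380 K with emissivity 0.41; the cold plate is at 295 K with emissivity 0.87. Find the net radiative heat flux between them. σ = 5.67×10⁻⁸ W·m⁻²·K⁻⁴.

q ≈ 79300 W/m²

For two infinite grey parallel plates, q = σ(T₁⁴ − T₂⁴)/(1/ε₁ + 1/ε₂ − 1).
T₁⁴ − T₂⁴ = 3.627×10¹² − 7.573×10⁹ = 3.619×10¹² K⁴.
1/ε₁ + 1/ε₂ − 1 = 2.439 + 1.149 − 1 = 2.588.
q = 5.67×10⁻⁸ × 3.619×10¹² / 2.588.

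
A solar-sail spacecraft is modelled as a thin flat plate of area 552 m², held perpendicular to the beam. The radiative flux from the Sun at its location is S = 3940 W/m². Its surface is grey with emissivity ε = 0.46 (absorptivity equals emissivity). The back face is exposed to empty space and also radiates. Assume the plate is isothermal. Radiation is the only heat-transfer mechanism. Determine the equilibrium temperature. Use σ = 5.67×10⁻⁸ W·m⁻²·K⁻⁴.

At equilibrium, absorbed power = emitted power.
Absorbing cross-section = A = 552.0 m²; emitting surface = 2A = 1104 m² (ratio 2).
εS·A_cross = εσ·A_surf·T⁴  ⇒  T⁴ = S/(2σ)   (ε cancels).
T⁴ = 3940/(2·5.67×10⁻⁸) = 3.474×10¹⁰ K⁴.
T = (3.474×10¹⁰)^(1/4).

T ≈ 432 K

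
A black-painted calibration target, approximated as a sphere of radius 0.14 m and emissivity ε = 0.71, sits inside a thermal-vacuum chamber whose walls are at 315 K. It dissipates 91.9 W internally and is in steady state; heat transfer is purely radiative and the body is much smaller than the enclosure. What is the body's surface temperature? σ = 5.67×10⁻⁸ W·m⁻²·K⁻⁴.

T ≈ 372 K

For a small grey body in a large enclosure, net radiated power = εσA(T⁴ − T_w⁴).
Steady state: P = εσA(T⁴ − T_w⁴) with A = 4πr² = 0.2463 m².
T⁴ = P/(εσA) + T_w⁴ = 91.9/(0.71·5.67×10⁻⁸·0.2463) + (315)⁴
    = 9.268×10⁹ + 9.846×10⁹ = 1.911×10¹⁰ K⁴.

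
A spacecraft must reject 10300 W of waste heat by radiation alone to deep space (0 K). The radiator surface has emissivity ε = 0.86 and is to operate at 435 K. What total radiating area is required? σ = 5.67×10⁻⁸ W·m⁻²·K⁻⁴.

P = εσA T⁴ ⇒ A = P/(εσT⁴).
T⁴ = 3.581×10¹⁰ K⁴.
A = 10300/(0.86 × 5.67×10⁻⁸ × 3.581×10¹⁰).

A ≈ 5.90 m²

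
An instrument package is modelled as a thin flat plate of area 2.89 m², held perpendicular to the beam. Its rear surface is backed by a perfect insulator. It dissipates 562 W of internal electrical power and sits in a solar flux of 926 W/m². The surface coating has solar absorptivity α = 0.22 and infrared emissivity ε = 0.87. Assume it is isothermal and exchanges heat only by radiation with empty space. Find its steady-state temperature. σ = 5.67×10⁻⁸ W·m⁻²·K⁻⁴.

At steady state, absorbed solar power + internal power = radiated power.
Absorbed: α·S·A_cross = 0.22·926·2.890 = 588.8 W (cross-section A).
Total input = 588.8 + 562 = 1151 W.
Radiated: εσ·A_surf·T⁴ with A_surf = A = 2.890 m².
T⁴ = 1151/(0.87·5.67×10⁻⁸·2.890) = 8.072×10⁹ K⁴.

T ≈ 300 K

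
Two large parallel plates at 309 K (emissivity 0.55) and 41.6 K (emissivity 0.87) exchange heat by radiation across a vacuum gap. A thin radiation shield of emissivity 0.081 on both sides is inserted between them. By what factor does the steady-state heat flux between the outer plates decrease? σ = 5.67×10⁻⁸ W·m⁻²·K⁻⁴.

Without shield: q₀ = σΔ(T⁴)/(1/ε₁+1/ε₂−1) with denominator 1.968.
With shield the two gaps are in series; the resistances add: (1/ε₁+1/ε_s−1)+(1/ε_s+1/ε₂−1) = 13.16+12.50 = 25.66.
Heat-flux ratio q₀/q = 25.66/1.968.

factor ≈ 13.0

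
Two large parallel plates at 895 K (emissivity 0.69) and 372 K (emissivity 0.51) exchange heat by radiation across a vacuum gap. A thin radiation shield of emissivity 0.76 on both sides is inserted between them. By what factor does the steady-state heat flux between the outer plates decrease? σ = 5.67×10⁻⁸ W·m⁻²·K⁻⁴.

factor ≈ 1.68

Without shield: q₀ = σΔ(T⁴)/(1/ε₁+1/ε₂−1) with denominator 2.410.
With shield the two gaps are in series; the resistances add: (1/ε₁+1/ε_s−1)+(1/ε_s+1/ε₂−1) = 1.765+2.277 = 4.042.
Heat-flux ratio q₀/q = 4.042/2.410.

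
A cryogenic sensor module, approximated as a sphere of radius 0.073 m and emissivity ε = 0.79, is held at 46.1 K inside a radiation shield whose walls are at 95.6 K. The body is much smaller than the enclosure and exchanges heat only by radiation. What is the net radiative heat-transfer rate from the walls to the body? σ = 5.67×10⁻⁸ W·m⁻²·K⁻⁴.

P_net ≈ 0.237 W

For a small grey body in a large enclosure: P_net = εσA(T_body⁴ − T_wall⁴).
A = 4πr² = 0.06697 m²; T_body⁴ − T_wall⁴ = 4.517×10⁶ − 8.353×10⁷ = -7.901×10⁷ K⁴.
|P_net| = 0.79·5.67×10⁻⁸·0.06697·7.901×10⁷.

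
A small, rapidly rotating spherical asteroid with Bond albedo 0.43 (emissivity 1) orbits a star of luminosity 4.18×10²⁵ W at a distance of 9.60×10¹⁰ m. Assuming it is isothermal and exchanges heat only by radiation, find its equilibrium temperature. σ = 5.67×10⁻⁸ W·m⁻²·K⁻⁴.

First find the stellar flux at distance d: S = L/(4πd²) = 4.18×10²⁵/(4π·(9.60×10¹⁰)²) = 360.9 W/m².
For an isothermal sphere, absorbed (1−a)S·πr² = emitted σ·4πr²·T⁴, so T⁴ = (1−a)S/(4σ).
T⁴ = 0.570·360.9/(4·5.67×10⁻⁸) = 9.071×10⁸ K⁴.

T ≈ 174 K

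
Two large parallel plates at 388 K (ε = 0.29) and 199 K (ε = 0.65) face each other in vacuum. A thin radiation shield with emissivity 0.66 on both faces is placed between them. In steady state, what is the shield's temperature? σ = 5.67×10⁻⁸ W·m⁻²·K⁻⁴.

T_s ≈ 306 K

In steady state the net flux on the hot side equals that on the cold side.
σ(T₁⁴−T_s⁴)/D₁ = σ(T_s⁴−T₂⁴)/D₂, with D₁ = 1/ε₁+1/ε_s−1 = 3.963, D₂ = 1/ε_s+1/ε₂−1 = 2.054.
Solve for T_s⁴: T_s⁴ = (D₂·T₁⁴ + D₁·T₂⁴)/(D₁+D₂) = 8.768×10⁹ K⁴.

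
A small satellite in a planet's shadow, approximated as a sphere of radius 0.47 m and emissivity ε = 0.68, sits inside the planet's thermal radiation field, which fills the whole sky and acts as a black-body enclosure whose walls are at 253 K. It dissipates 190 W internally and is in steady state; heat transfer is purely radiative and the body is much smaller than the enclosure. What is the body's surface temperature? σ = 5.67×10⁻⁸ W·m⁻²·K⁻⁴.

T ≈ 277 K

For a small grey body in a large enclosure, net radiated power = εσA(T⁴ − T_w⁴).
Steady state: P = εσA(T⁴ − T_w⁴) with A = 4πr² = 2.776 m².
T⁴ = P/(εσA) + T_w⁴ = 190/(0.68·5.67×10⁻⁸·2.776) + (253)⁴
    = 1.775×10⁹ + 4.097×10⁹ = 5.872×10⁹ K⁴.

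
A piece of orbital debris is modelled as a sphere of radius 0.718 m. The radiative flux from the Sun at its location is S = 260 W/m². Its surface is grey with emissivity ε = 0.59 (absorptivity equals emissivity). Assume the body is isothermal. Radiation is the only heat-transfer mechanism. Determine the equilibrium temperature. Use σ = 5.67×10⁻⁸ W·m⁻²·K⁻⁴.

T ≈ 184 K

At equilibrium, absorbed power = emitted power.
Absorbing cross-section = πr² = 1.620 m²; emitting surface = 4πr² = 6.478 m² (ratio 4).
εS·A_cross = εσ·A_surf·T⁴  ⇒  T⁴ = S/(4σ)   (ε cancels).
T⁴ = 260/(4·5.67×10⁻⁸) = 1.146×10⁹ K⁴.
T = (1.146×10⁹)^(1/4).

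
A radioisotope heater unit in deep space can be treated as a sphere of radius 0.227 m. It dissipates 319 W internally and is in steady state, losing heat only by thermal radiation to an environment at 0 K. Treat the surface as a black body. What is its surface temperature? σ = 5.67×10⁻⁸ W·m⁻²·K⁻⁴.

T ≈ 305 K

Steady state: internal power = radiated power, P = εσA T⁴.
Radiating area A = 4πr² = 0.6475 m².
T⁴ = P/(εσA) = 319/(1.0·5.67×10⁻⁸·0.6475) = 8.689×10⁹ K⁴.
T = (8.689×10⁹)^(1/4).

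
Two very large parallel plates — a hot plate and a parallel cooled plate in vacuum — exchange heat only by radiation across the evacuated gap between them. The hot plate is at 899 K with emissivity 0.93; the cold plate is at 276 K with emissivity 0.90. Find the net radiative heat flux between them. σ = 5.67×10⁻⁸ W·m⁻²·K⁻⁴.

q ≈ 30900 W/m²

For two infinite grey parallel plates, q = σ(T₁⁴ − T₂⁴)/(1/ε₁ + 1/ε₂ − 1).
T₁⁴ − T₂⁴ = 6.532×10¹¹ − 5.803×10⁹ = 6.474×10¹¹ K⁴.
1/ε₁ + 1/ε₂ − 1 = 1.075 + 1.111 − 1 = 1.186.
q = 5.67×10⁻⁸ × 6.474×10¹¹ / 1.186.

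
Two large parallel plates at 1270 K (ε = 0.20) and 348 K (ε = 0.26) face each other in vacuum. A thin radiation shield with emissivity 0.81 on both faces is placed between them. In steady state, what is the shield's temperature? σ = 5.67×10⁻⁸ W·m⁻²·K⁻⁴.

T_s ≈ 1040 K

In steady state the net flux on the hot side equals that on the cold side.
σ(T₁⁴−T_s⁴)/D₁ = σ(T_s⁴−T₂⁴)/D₂, with D₁ = 1/ε₁+1/ε_s−1 = 5.235, D₂ = 1/ε_s+1/ε₂−1 = 4.081.
Solve for T_s⁴: T_s⁴ = (D₂·T₁⁴ + D₁·T₂⁴)/(D₁+D₂) = 1.148×10¹² K⁴.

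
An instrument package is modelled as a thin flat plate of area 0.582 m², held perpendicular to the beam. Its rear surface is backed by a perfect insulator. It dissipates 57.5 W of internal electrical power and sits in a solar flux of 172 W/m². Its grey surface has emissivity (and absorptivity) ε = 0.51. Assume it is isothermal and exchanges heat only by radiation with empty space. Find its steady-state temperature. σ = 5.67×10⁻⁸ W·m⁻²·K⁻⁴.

T ≈ 283 K

At steady state, absorbed solar power + internal power = radiated power.
Absorbed: α·S·A_cross = 0.51·172·0.5820 = 51.05 W (cross-section A).
Total input = 51.05 + 57.5 = 108.6 W.
Radiated: εσ·A_surf·T⁴ with A_surf = A = 0.5820 m².
T⁴ = 108.6/(0.51·5.67×10⁻⁸·0.5820) = 6.450×10⁹ K⁴.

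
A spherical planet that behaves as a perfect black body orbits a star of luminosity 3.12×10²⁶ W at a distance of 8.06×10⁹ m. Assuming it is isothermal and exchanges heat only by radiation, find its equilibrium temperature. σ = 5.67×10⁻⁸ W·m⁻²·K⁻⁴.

T ≈ 1140 K

First find the stellar flux at distance d: S = L/(4πd²) = 3.12×10²⁶/(4π·(8.06×10⁹)²) = 3.822×10⁵ W/m².
For an isothermal sphere, absorbed (1−a)S·πr² = emitted σ·4πr²·T⁴, so T⁴ = (1−a)S/(4σ).
T⁴ = 1.00·3.822×10⁵/(4·5.67×10⁻⁸) = 1.685×10¹² K⁴.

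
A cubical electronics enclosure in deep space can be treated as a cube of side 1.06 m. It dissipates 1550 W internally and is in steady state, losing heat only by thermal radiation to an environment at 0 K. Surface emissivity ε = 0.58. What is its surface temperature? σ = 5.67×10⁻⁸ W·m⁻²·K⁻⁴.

Steady state: internal power = radiated power, P = εσA T⁴.
Radiating area A = 6L² = 6.742 m².
T⁴ = P/(εσA) = 1550/(0.58·5.67×10⁻⁸·6.742) = 6.991×10⁹ K⁴.
T = (6.991×10⁹)^(1/4).

T ≈ 289 K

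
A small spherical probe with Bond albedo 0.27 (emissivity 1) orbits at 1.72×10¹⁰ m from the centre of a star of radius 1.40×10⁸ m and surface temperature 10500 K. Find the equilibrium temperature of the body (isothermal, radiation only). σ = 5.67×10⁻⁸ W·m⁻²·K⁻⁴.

T ≈ 619 K

The star's surface emits σT_*⁴; at distance d the flux is S = σT_*⁴(R_*/d)².
S = 5.67×10⁻⁸·(10500)⁴·(1.40×10⁸/1.72×10¹⁰)² = 45660 W/m².
For an isothermal sphere T⁴ = (1−a)S/(4σ) = 1.470×10¹¹ K⁴.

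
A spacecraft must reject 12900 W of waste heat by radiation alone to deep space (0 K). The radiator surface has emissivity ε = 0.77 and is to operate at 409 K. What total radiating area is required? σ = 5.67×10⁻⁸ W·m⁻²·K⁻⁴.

P = εσA T⁴ ⇒ A = P/(εσT⁴).
T⁴ = 2.798×10¹⁰ K⁴.
A = 12900/(0.77 × 5.67×10⁻⁸ × 2.798×10¹⁰).

A ≈ 10.6 m²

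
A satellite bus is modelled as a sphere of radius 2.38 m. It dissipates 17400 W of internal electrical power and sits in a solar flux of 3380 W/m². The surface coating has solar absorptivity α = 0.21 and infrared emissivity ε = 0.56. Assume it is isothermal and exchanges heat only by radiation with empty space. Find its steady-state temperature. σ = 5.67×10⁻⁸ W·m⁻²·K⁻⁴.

At steady state, absorbed solar power + internal power = radiated power.
Absorbed: α·S·A_cross = 0.21·3380·17.80 = 12630 W (cross-section πr²).
Total input = 12630 + 17400 = 30030 W.
Radiated: εσ·A_surf·T⁴ with A_surf = 4πr² = 71.18 m².
T⁴ = 30030/(0.56·5.67×10⁻⁸·71.18) = 1.329×10¹⁰ K⁴.

T ≈ 340 K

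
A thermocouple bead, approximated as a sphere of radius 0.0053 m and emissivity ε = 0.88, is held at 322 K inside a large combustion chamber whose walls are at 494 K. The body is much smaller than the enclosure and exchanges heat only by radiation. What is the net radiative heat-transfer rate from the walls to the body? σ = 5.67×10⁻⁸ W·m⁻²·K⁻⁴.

P_net ≈ 0.860 W

For a small grey body in a large enclosure: P_net = εσA(T_body⁴ − T_wall⁴).
A = 4πr² = 3.530×10⁻⁴ m²; T_body⁴ − T_wall⁴ = 1.075×10¹⁰ − 5.955×10¹⁰ = -4.880×10¹⁰ K⁴.
|P_net| = 0.88·5.67×10⁻⁸·3.530×10⁻⁴·4.880×10¹⁰.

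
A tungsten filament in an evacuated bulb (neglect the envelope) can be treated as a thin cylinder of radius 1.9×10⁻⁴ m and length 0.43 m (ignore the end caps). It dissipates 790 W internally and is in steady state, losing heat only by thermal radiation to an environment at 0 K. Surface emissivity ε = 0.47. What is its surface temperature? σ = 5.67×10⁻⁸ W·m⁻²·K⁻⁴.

Steady state: internal power = radiated power, P = εσA T⁴.
Radiating area A = 2πrL = 5.133×10⁻⁴ m².
T⁴ = P/(εσA) = 790/(0.47·5.67×10⁻⁸·5.133×10⁻⁴) = 5.775×10¹³ K⁴.
T = (5.775×10¹³)^(1/4).

T ≈ 2760 K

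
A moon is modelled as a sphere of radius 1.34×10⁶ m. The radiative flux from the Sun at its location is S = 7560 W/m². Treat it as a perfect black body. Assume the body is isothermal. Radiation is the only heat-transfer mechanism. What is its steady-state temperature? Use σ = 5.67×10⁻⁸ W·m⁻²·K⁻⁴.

At equilibrium, absorbed power = emitted power.
Absorbing cross-section = πr² = 5.641×10¹² m²; emitting surface = 4πr² = 2.256×10¹³ m² (ratio 4).
S·A_cross = εσ·A_surf·T⁴  ⇒  T⁴ = S/(4σ).
T⁴ = 1.00·7560/(4·5.67×10⁻⁸) = 3.333×10¹⁰ K⁴.
T = (3.333×10¹⁰)^(1/4).

T ≈ 427 K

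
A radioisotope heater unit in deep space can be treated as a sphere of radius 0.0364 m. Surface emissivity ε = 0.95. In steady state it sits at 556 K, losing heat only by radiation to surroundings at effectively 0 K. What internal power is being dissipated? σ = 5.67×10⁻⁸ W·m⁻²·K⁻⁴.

Steady state: P = εσA T⁴.
A = 4πr² = 0.01665 m²; T⁴ = (556)⁴ = 9.557×10¹⁰ K⁴.
P = 0.95 × 5.67×10⁻⁸ × 0.01665 × 9.557×10¹⁰.

P ≈ 85.7 W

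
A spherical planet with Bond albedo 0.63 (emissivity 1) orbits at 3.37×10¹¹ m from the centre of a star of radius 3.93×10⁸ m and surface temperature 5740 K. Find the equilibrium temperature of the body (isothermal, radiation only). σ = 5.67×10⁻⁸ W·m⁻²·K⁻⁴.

T ≈ 108 K

The star's surface emits σT_*⁴; at distance d the flux is S = σT_*⁴(R_*/d)².
S = 5.67×10⁻⁸·(5740)⁴·(3.93×10⁸/3.37×10¹¹)² = 83.71 W/m².
For an isothermal sphere T⁴ = (1−a)S/(4σ) = 1.366×10⁸ K⁴.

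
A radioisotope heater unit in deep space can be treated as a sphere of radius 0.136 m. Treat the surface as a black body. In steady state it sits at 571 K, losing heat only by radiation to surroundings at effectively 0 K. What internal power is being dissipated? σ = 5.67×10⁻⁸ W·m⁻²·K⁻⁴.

Steady state: P = εσA T⁴.
A = 4πr² = 0.2324 m²; T⁴ = (571)⁴ = 1.063×10¹¹ K⁴.
P = 1.0 × 5.67×10⁻⁸ × 0.2324 × 1.063×10¹¹.

P ≈ 1400 W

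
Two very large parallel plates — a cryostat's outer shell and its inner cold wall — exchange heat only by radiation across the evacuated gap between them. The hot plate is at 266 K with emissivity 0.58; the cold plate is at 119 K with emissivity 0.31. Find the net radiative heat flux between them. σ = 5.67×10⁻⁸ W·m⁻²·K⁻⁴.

q ≈ 69.0 W/m²

For two infinite grey parallel plates, q = σ(T₁⁴ − T₂⁴)/(1/ε₁ + 1/ε₂ − 1).
T₁⁴ − T₂⁴ = 5.006×10⁹ − 2.005×10⁸ = 4.806×10⁹ K⁴.
1/ε₁ + 1/ε₂ − 1 = 1.724 + 3.226 − 1 = 3.950.
q = 5.67×10⁻⁸ × 4.806×10⁹ / 3.950.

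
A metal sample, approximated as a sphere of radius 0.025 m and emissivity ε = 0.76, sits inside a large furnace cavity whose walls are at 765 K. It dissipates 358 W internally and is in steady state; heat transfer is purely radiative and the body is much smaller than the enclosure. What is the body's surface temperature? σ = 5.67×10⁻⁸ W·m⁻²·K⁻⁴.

T ≈ 1090 K

For a small grey body in a large enclosure, net radiated power = εσA(T⁴ − T_w⁴).
Steady state: P = εσA(T⁴ − T_w⁴) with A = 4πr² = 0.007854 m².
T⁴ = P/(εσA) + T_w⁴ = 358/(0.76·5.67×10⁻⁸·0.007854) + (765)⁴
    = 1.058×10¹² + 3.425×10¹¹ = 1.400×10¹² K⁴.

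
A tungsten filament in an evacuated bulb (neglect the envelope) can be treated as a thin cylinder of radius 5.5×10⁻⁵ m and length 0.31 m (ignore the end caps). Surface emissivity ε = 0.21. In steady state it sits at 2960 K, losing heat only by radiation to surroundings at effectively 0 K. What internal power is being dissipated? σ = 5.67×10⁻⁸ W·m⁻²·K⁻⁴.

P ≈ 97.9 W

Steady state: P = εσA T⁴.
A = 2πrL = 1.071×10⁻⁴ m²; T⁴ = (2960)⁴ = 7.677×10¹³ K⁴.
P = 0.21 × 5.67×10⁻⁸ × 1.071×10⁻⁴ × 7.677×10¹³.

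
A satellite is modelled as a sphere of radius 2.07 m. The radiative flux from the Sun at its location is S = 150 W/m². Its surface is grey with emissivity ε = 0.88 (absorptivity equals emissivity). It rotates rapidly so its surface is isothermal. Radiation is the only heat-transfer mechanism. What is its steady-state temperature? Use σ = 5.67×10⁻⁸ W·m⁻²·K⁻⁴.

T ≈ 160 K

At equilibrium, absorbed power = emitted power.
Absorbing cross-section = πr² = 13.46 m²; emitting surface = 4πr² = 53.85 m² (ratio 4).
εS·A_cross = εσ·A_surf·T⁴  ⇒  T⁴ = S/(4σ)   (ε cancels).
T⁴ = 150/(4·5.67×10⁻⁸) = 6.614×10⁸ K⁴.
T = (6.614×10⁸)^(1/4).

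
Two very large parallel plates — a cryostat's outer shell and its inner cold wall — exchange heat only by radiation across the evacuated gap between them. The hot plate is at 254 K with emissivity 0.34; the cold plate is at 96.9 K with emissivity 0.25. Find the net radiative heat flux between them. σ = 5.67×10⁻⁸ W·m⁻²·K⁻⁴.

For two infinite grey parallel plates, q = σ(T₁⁴ − T₂⁴)/(1/ε₁ + 1/ε₂ − 1).
T₁⁴ − T₂⁴ = 4.162×10⁹ − 8.816×10⁷ = 4.074×10⁹ K⁴.
1/ε₁ + 1/ε₂ − 1 = 2.941 + 4.000 − 1 = 5.941.
q = 5.67×10⁻⁸ × 4.074×10⁹ / 5.941.

q ≈ 38.9 W/m²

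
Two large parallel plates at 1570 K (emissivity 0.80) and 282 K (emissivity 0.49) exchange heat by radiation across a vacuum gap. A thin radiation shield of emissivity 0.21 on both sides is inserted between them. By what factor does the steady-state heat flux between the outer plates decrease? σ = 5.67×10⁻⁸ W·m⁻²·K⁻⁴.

factor ≈ 4.72

Without shield: q₀ = σΔ(T⁴)/(1/ε₁+1/ε₂−1) with denominator 2.291.
With shield the two gaps are in series; the resistances add: (1/ε₁+1/ε_s−1)+(1/ε_s+1/ε₂−1) = 5.012+5.803 = 10.81.
Heat-flux ratio q₀/q = 10.81/2.291.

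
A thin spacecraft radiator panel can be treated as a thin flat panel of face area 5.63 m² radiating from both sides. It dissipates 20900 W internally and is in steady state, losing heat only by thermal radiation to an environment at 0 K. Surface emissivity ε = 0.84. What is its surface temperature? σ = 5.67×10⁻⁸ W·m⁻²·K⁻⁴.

T ≈ 444 K

Steady state: internal power = radiated power, P = εσA T⁴.
Radiating area A = 2·5.63 = 11.26 m².
T⁴ = P/(εσA) = 20900/(0.84·5.67×10⁻⁸·11.26) = 3.897×10¹⁰ K⁴.
T = (3.897×10¹⁰)^(1/4).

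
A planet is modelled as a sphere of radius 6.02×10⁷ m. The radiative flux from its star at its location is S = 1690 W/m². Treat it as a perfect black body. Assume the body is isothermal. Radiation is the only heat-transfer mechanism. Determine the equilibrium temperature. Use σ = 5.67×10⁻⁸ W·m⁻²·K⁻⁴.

T ≈ 294 K

At equilibrium, absorbed power = emitted power.
Absorbing cross-section = πr² = 1.139×10¹⁶ m²; emitting surface = 4πr² = 4.554×10¹⁶ m² (ratio 4).
S·A_cross = εσ·A_surf·T⁴  ⇒  T⁴ = S/(4σ).
T⁴ = 1.00·1690/(4·5.67×10⁻⁸) = 7.451×10⁹ K⁴.
T = (7.451×10⁹)^(1/4).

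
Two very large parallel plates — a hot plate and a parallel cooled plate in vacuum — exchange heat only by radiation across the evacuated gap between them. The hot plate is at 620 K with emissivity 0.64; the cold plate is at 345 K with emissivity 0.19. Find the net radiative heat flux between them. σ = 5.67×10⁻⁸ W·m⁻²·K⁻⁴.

For two infinite grey parallel plates, q = σ(T₁⁴ − T₂⁴)/(1/ε₁ + 1/ε₂ − 1).
T₁⁴ − T₂⁴ = 1.478×10¹¹ − 1.417×10¹⁰ = 1.336×10¹¹ K⁴.
1/ε₁ + 1/ε₂ − 1 = 1.562 + 5.263 − 1 = 5.826.
q = 5.67×10⁻⁸ × 1.336×10¹¹ / 5.826.

q ≈ 1300 W/m²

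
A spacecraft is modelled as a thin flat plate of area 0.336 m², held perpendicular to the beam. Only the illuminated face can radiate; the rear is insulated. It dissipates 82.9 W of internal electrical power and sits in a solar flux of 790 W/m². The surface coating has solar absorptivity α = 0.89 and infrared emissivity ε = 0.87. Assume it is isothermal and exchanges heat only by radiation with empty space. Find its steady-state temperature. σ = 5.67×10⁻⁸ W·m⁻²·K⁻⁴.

At steady state, absorbed solar power + internal power = radiated power.
Absorbed: α·S·A_cross = 0.89·790·0.3360 = 236.2 W (cross-section A).
Total input = 236.2 + 82.9 = 319.1 W.
Radiated: εσ·A_surf·T⁴ with A_surf = A = 0.3360 m².
T⁴ = 319.1/(0.87·5.67×10⁻⁸·0.3360) = 1.925×10¹⁰ K⁴.

T ≈ 373 K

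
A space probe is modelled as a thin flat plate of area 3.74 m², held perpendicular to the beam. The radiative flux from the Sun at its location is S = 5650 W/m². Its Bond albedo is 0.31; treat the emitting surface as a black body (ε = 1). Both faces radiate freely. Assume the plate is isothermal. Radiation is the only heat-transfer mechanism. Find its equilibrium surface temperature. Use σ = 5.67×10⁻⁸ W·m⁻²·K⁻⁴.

At equilibrium, absorbed power = emitted power.
Absorbing cross-section = A = 3.740 m²; emitting surface = 2A = 7.480 m² (ratio 2).
(1−a)S·A_cross = εσ·A_surf·T⁴  ⇒  T⁴ = (1−a)S/(2σ).
T⁴ = 0.690·5650/(2·5.67×10⁻⁸) = 3.438×10¹⁰ K⁴.
T = (3.438×10¹⁰)^(1/4).

T ≈ 431 K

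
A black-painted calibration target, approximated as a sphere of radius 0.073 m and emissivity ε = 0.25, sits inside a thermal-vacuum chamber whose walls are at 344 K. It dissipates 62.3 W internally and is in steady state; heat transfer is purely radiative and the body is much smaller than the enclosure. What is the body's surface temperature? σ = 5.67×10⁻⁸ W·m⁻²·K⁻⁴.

T ≈ 531 K

For a small grey body in a large enclosure, net radiated power = εσA(T⁴ − T_w⁴).
Steady state: P = εσA(T⁴ − T_w⁴) with A = 4πr² = 0.06697 m².
T⁴ = P/(εσA) + T_w⁴ = 62.3/(0.25·5.67×10⁻⁸·0.06697) + (344)⁴
    = 6.563×10¹⁰ + 1.400×10¹⁰ = 7.963×10¹⁰ K⁴.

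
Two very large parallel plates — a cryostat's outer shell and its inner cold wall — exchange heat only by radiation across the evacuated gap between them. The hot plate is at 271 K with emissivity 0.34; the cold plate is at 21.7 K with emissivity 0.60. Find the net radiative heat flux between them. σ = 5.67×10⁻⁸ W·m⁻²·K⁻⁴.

For two infinite grey parallel plates, q = σ(T₁⁴ − T₂⁴)/(1/ε₁ + 1/ε₂ − 1).
T₁⁴ − T₂⁴ = 5.394×10⁹ − 2.217×10⁵ = 5.393×10⁹ K⁴.
1/ε₁ + 1/ε₂ − 1 = 2.941 + 1.667 − 1 = 3.608.
q = 5.67×10⁻⁸ × 5.393×10⁹ / 3.608.

q ≈ 84.8 W/m²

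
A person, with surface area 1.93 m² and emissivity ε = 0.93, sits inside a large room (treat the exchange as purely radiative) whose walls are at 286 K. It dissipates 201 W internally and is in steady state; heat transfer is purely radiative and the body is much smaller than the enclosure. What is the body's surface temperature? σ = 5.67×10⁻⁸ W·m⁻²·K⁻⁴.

For a small grey body in a large enclosure, net radiated power = εσA(T⁴ − T_w⁴).
Steady state: P = εσA(T⁴ − T_w⁴) with A = 1.93 m².
T⁴ = P/(εσA) + T_w⁴ = 201/(0.93·5.67×10⁻⁸·1.930) + (286)⁴
    = 1.975×10⁹ + 6.691×10⁹ = 8.666×10⁹ K⁴.

T ≈ 305 K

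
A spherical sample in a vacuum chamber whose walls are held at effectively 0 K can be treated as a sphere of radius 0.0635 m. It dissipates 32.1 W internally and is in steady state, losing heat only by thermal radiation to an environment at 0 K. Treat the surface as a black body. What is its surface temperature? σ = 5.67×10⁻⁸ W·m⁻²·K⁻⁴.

Steady state: internal power = radiated power, P = εσA T⁴.
Radiating area A = 4πr² = 0.05067 m².
T⁴ = P/(εσA) = 32.1/(1.0·5.67×10⁻⁸·0.05067) = 1.117×10¹⁰ K⁴.
T = (1.117×10¹⁰)^(1/4).

T ≈ 325 K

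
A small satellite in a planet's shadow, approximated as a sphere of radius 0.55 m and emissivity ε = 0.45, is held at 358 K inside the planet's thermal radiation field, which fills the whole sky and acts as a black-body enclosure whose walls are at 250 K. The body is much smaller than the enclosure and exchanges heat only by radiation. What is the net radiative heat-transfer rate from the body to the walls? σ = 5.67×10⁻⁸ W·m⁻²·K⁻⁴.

P_net ≈ 1210 W

For a small grey body in a large enclosure: P_net = εσA(T_body⁴ − T_wall⁴).
A = 4πr² = 3.801 m²; T_body⁴ − T_wall⁴ = 1.643×10¹⁰ − 3.906×10⁹ = 1.252×10¹⁰ K⁴.
|P_net| = 0.45·5.67×10⁻⁸·3.801·1.252×10¹⁰.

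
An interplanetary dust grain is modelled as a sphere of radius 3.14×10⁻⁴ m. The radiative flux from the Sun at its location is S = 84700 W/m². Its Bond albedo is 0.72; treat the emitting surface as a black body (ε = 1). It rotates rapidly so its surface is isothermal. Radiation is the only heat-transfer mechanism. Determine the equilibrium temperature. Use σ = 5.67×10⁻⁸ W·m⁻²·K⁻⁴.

T ≈ 569 K

At equilibrium, absorbed power = emitted power.
Absorbing cross-section = πr² = 3.097×10⁻⁷ m²; emitting surface = 4πr² = 1.239×10⁻⁶ m² (ratio 4).
(1−a)S·A_cross = εσ·A_surf·T⁴  ⇒  T⁴ = (1−a)S/(4σ).
T⁴ = 0.280·84700/(4·5.67×10⁻⁸) = 1.046×10¹¹ K⁴.
T = (1.046×10¹¹)^(1/4).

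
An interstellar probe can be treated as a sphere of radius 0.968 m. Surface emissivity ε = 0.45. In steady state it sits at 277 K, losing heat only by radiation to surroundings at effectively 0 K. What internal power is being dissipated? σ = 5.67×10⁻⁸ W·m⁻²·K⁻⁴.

P ≈ 1770 W

Steady state: P = εσA T⁴.
A = 4πr² = 11.77 m²; T⁴ = (277)⁴ = 5.887×10⁹ K⁴.
P = 0.45 × 5.67×10⁻⁸ × 11.77 × 5.887×10⁹.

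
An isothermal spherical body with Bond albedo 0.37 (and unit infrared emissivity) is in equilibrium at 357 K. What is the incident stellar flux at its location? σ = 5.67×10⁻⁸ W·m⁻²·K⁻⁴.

S ≈ 5850 W/m²

(1−a)S·πr² = σ·4πr²·T⁴ ⇒ S = 4σT⁴/(1−a).
S = 4·5.67×10⁻⁸·1.624×10¹⁰/0.630.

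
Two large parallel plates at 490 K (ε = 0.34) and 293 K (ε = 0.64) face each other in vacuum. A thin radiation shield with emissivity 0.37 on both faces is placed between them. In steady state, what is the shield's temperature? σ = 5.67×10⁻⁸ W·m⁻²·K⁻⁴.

T_s ≈ 410 K

In steady state the net flux on the hot side equals that on the cold side.
σ(T₁⁴−T_s⁴)/D₁ = σ(T_s⁴−T₂⁴)/D₂, with D₁ = 1/ε₁+1/ε_s−1 = 4.644, D₂ = 1/ε_s+1/ε₂−1 = 3.265.
Solve for T_s⁴: T_s⁴ = (D₂·T₁⁴ + D₁·T₂⁴)/(D₁+D₂) = 2.813×10¹⁰ K⁴.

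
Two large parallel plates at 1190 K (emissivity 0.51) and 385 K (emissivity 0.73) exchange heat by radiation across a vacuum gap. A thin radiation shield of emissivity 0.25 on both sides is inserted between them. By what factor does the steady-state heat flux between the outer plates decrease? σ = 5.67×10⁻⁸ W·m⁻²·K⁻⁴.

Without shield: q₀ = σΔ(T⁴)/(1/ε₁+1/ε₂−1) with denominator 2.331.
With shield the two gaps are in series; the resistances add: (1/ε₁+1/ε_s−1)+(1/ε_s+1/ε₂−1) = 4.961+4.370 = 9.331.
Heat-flux ratio q₀/q = 9.331/2.331.

factor ≈ 4.00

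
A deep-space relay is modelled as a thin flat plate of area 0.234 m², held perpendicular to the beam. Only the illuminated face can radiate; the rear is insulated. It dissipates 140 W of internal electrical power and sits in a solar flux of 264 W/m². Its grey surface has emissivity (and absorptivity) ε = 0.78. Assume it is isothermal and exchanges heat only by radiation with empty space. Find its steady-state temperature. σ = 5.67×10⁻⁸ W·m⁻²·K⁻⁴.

T ≈ 367 K

At steady state, absorbed solar power + internal power = radiated power.
Absorbed: α·S·A_cross = 0.78·264·0.2340 = 48.19 W (cross-section A).
Total input = 48.19 + 140 = 188.2 W.
Radiated: εσ·A_surf·T⁴ with A_surf = A = 0.2340 m².
T⁴ = 188.2/(0.78·5.67×10⁻⁸·0.2340) = 1.818×10¹⁰ K⁴.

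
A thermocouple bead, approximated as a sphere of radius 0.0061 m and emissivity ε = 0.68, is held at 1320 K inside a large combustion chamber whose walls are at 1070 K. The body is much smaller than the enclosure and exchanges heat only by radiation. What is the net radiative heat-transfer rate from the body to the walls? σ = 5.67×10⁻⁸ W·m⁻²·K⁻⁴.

For a small grey body in a large enclosure: P_net = εσA(T_body⁴ − T_wall⁴).
A = 4πr² = 4.676×10⁻⁴ m²; T_body⁴ − T_wall⁴ = 3.036×10¹² − 1.311×10¹² = 1.725×10¹² K⁴.
|P_net| = 0.68·5.67×10⁻⁸·4.676×10⁻⁴·1.725×10¹².

P_net ≈ 31.1 W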